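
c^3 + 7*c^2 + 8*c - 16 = (c - 1)*(c + 4)^2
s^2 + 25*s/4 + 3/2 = (s + 1/4)*(s + 6)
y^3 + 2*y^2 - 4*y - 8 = (y - 2)*(y + 2)^2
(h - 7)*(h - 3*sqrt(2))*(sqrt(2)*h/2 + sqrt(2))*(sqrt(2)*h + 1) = h^4 - 5*h^3 - 5*sqrt(2)*h^3/2 - 17*h^2 + 25*sqrt(2)*h^2/2 + 15*h + 35*sqrt(2)*h + 42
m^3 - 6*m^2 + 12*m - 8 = (m - 2)^3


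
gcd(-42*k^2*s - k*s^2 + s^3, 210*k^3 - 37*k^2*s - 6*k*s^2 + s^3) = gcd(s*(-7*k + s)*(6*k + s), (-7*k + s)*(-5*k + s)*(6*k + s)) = -42*k^2 - k*s + s^2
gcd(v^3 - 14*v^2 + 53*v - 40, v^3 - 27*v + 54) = 1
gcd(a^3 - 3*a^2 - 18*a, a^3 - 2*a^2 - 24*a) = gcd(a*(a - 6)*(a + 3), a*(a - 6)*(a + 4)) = a^2 - 6*a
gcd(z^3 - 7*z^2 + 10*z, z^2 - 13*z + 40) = z - 5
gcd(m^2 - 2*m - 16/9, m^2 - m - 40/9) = m - 8/3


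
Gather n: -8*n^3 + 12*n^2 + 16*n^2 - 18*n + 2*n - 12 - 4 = -8*n^3 + 28*n^2 - 16*n - 16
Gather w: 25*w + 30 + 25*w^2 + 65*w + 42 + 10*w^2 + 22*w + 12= 35*w^2 + 112*w + 84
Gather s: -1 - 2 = -3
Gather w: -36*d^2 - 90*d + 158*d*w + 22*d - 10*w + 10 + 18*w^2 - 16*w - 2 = -36*d^2 - 68*d + 18*w^2 + w*(158*d - 26) + 8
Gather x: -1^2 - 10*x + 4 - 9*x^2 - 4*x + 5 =-9*x^2 - 14*x + 8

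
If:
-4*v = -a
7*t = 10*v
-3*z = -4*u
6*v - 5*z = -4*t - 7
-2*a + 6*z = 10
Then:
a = 56/53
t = 20/53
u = 321/212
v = 14/53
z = 107/53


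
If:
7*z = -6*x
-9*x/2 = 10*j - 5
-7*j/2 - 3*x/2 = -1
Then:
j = -4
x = 10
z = -60/7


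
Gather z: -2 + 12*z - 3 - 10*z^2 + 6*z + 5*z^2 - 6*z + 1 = -5*z^2 + 12*z - 4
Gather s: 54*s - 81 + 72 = 54*s - 9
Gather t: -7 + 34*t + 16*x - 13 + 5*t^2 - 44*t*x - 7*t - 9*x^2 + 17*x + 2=5*t^2 + t*(27 - 44*x) - 9*x^2 + 33*x - 18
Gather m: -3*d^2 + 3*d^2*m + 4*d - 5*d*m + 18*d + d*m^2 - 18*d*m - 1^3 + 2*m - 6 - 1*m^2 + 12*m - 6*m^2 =-3*d^2 + 22*d + m^2*(d - 7) + m*(3*d^2 - 23*d + 14) - 7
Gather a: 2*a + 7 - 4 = 2*a + 3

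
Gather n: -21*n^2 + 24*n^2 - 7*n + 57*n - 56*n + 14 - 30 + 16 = 3*n^2 - 6*n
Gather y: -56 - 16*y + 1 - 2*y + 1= -18*y - 54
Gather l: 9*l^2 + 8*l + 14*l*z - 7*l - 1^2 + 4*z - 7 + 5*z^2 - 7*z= 9*l^2 + l*(14*z + 1) + 5*z^2 - 3*z - 8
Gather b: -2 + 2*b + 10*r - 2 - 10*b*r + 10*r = b*(2 - 10*r) + 20*r - 4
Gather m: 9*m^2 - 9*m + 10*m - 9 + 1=9*m^2 + m - 8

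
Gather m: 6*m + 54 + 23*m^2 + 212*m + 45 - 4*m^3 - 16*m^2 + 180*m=-4*m^3 + 7*m^2 + 398*m + 99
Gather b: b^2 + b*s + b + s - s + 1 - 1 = b^2 + b*(s + 1)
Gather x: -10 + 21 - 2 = 9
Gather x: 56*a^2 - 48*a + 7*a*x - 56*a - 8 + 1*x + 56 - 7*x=56*a^2 - 104*a + x*(7*a - 6) + 48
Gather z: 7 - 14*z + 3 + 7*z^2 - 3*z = 7*z^2 - 17*z + 10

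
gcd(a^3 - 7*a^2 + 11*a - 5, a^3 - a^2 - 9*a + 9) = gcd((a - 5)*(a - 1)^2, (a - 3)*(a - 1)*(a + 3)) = a - 1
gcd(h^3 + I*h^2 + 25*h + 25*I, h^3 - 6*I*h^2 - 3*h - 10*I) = h^2 - 4*I*h + 5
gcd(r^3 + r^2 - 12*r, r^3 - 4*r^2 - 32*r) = r^2 + 4*r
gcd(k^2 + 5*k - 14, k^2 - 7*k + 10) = k - 2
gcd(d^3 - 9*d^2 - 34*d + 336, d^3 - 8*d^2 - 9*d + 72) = d - 8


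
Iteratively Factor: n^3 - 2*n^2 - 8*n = (n + 2)*(n^2 - 4*n) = n*(n + 2)*(n - 4)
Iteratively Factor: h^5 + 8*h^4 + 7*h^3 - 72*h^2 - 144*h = (h + 4)*(h^4 + 4*h^3 - 9*h^2 - 36*h) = h*(h + 4)*(h^3 + 4*h^2 - 9*h - 36) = h*(h + 4)^2*(h^2 - 9) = h*(h + 3)*(h + 4)^2*(h - 3)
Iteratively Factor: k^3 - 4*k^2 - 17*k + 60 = (k - 3)*(k^2 - k - 20) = (k - 3)*(k + 4)*(k - 5)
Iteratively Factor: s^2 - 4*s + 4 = (s - 2)*(s - 2)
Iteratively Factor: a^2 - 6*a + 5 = (a - 5)*(a - 1)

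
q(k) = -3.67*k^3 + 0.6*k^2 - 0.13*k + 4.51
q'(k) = -11.01*k^2 + 1.2*k - 0.13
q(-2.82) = 91.95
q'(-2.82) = -91.07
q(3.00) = -89.57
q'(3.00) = -95.62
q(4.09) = -237.08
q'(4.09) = -179.40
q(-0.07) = 4.52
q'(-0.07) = -0.27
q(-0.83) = 7.13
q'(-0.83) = -8.71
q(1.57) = -8.42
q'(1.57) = -25.38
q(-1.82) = 28.86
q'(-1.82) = -38.78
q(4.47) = -311.87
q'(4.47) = -214.76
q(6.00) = -767.39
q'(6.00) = -389.29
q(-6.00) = 819.61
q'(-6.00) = -403.69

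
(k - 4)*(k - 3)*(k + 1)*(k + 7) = k^4 + k^3 - 37*k^2 + 47*k + 84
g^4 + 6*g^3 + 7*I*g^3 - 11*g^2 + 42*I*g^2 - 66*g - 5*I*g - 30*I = (g + 6)*(g + I)^2*(g + 5*I)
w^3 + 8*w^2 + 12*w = w*(w + 2)*(w + 6)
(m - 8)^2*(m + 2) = m^3 - 14*m^2 + 32*m + 128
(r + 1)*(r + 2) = r^2 + 3*r + 2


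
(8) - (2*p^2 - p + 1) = -2*p^2 + p + 7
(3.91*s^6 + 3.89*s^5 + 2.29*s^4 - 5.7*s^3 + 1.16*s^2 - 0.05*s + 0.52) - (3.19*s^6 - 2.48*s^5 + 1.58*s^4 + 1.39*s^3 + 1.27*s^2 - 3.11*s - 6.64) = 0.72*s^6 + 6.37*s^5 + 0.71*s^4 - 7.09*s^3 - 0.11*s^2 + 3.06*s + 7.16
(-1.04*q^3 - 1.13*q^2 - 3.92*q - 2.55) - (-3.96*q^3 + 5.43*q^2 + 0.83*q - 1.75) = 2.92*q^3 - 6.56*q^2 - 4.75*q - 0.8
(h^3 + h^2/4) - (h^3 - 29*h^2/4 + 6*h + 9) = 15*h^2/2 - 6*h - 9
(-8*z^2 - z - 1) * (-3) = 24*z^2 + 3*z + 3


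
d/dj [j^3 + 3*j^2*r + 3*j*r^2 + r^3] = 3*j^2 + 6*j*r + 3*r^2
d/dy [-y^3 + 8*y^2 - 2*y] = -3*y^2 + 16*y - 2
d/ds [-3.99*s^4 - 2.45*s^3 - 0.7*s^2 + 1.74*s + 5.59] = -15.96*s^3 - 7.35*s^2 - 1.4*s + 1.74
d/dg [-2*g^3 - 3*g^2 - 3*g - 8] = -6*g^2 - 6*g - 3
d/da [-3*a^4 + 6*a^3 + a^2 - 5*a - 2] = -12*a^3 + 18*a^2 + 2*a - 5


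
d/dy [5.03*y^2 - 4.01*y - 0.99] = 10.06*y - 4.01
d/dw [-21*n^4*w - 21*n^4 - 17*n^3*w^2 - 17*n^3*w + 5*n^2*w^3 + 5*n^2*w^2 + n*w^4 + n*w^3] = n*(-21*n^3 - 34*n^2*w - 17*n^2 + 15*n*w^2 + 10*n*w + 4*w^3 + 3*w^2)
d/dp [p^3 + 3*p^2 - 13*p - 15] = 3*p^2 + 6*p - 13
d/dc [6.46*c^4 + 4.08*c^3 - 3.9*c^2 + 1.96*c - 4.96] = 25.84*c^3 + 12.24*c^2 - 7.8*c + 1.96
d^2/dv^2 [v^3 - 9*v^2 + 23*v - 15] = 6*v - 18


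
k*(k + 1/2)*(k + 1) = k^3 + 3*k^2/2 + k/2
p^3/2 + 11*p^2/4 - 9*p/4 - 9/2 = (p/2 + 1/2)*(p - 3/2)*(p + 6)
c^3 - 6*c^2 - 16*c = c*(c - 8)*(c + 2)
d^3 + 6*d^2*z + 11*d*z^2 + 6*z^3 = (d + z)*(d + 2*z)*(d + 3*z)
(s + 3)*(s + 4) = s^2 + 7*s + 12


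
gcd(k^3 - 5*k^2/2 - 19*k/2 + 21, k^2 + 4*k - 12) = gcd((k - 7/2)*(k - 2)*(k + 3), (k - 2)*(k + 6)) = k - 2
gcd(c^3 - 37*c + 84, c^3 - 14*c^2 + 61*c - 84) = c^2 - 7*c + 12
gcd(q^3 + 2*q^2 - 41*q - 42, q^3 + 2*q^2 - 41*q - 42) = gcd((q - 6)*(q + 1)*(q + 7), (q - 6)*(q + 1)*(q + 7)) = q^3 + 2*q^2 - 41*q - 42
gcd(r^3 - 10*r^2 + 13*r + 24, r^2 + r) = r + 1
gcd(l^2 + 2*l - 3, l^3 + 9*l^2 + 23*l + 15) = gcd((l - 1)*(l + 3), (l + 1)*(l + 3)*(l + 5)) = l + 3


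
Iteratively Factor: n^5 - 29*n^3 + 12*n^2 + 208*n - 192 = (n - 3)*(n^4 + 3*n^3 - 20*n^2 - 48*n + 64) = (n - 3)*(n + 4)*(n^3 - n^2 - 16*n + 16) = (n - 3)*(n + 4)^2*(n^2 - 5*n + 4) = (n - 3)*(n - 1)*(n + 4)^2*(n - 4)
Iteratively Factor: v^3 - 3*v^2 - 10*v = (v + 2)*(v^2 - 5*v) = (v - 5)*(v + 2)*(v)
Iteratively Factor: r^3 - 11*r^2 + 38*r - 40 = (r - 2)*(r^2 - 9*r + 20) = (r - 4)*(r - 2)*(r - 5)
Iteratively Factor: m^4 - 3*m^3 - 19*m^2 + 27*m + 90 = (m - 3)*(m^3 - 19*m - 30) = (m - 3)*(m + 3)*(m^2 - 3*m - 10) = (m - 5)*(m - 3)*(m + 3)*(m + 2)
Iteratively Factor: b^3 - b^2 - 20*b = (b - 5)*(b^2 + 4*b) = b*(b - 5)*(b + 4)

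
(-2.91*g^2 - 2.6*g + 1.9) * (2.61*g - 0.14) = -7.5951*g^3 - 6.3786*g^2 + 5.323*g - 0.266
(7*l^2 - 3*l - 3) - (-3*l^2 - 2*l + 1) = 10*l^2 - l - 4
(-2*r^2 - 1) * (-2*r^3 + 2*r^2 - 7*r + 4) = 4*r^5 - 4*r^4 + 16*r^3 - 10*r^2 + 7*r - 4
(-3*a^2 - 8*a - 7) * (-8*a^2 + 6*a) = 24*a^4 + 46*a^3 + 8*a^2 - 42*a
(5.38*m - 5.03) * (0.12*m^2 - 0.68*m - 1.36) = 0.6456*m^3 - 4.262*m^2 - 3.8964*m + 6.8408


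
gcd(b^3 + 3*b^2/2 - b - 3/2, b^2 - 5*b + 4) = b - 1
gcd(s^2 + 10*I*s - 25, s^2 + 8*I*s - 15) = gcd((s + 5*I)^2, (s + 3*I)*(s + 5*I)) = s + 5*I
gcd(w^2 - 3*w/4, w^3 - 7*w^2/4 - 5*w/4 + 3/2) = w - 3/4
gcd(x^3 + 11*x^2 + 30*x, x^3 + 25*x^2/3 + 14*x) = x^2 + 6*x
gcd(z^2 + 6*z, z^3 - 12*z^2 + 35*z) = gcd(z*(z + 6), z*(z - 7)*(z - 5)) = z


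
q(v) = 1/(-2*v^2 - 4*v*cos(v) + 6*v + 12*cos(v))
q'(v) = (-4*v*sin(v) + 4*v + 12*sin(v) + 4*cos(v) - 6)/(-2*v^2 - 4*v*cos(v) + 6*v + 12*cos(v))^2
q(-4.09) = -0.01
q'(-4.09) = -0.00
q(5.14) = -0.04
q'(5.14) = 0.04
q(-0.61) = 0.13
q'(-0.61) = -0.24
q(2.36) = 0.83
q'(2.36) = 1.66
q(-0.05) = 0.08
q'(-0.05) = -0.02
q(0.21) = 0.08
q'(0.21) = 0.01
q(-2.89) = -0.02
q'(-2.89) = -0.01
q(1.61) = 0.23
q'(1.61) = 0.32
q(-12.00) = 0.00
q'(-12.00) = 0.00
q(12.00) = 0.00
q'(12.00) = 0.00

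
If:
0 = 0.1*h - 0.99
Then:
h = 9.90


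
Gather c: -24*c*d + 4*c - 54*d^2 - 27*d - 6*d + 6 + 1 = c*(4 - 24*d) - 54*d^2 - 33*d + 7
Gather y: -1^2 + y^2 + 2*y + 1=y^2 + 2*y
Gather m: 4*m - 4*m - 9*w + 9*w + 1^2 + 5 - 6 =0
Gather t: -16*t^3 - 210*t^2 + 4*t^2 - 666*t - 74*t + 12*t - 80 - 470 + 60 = -16*t^3 - 206*t^2 - 728*t - 490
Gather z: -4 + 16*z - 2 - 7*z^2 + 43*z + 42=-7*z^2 + 59*z + 36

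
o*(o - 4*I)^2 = o^3 - 8*I*o^2 - 16*o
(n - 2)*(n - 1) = n^2 - 3*n + 2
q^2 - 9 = (q - 3)*(q + 3)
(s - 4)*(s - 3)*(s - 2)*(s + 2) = s^4 - 7*s^3 + 8*s^2 + 28*s - 48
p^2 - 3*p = p*(p - 3)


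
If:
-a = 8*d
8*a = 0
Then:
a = 0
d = 0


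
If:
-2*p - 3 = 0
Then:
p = -3/2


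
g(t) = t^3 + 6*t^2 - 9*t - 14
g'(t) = 3*t^2 + 12*t - 9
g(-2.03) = 20.63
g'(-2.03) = -21.00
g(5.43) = 274.14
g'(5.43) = 144.61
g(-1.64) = 12.49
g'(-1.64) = -20.61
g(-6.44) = 25.71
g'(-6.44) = 38.14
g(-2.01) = 20.21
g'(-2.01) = -21.00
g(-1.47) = 9.02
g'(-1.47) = -20.16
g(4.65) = 174.43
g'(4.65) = 111.67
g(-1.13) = 2.39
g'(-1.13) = -18.73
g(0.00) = -14.00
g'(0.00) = -9.00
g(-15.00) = -1904.00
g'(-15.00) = 486.00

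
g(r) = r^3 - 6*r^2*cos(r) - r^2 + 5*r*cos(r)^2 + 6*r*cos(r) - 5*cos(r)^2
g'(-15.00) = -290.79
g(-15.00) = -2552.22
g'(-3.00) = -8.25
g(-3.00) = 15.68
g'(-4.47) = 184.53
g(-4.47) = -75.66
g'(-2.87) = -11.74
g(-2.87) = 14.36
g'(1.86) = 23.27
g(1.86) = 6.06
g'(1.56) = 9.22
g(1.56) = 1.31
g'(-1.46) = -12.14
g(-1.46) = -7.78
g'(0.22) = 9.18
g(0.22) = -2.75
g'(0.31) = 7.99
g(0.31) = -1.97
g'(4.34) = -27.08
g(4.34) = 96.77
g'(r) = 6*r^2*sin(r) + 3*r^2 - 10*r*sin(r)*cos(r) - 6*r*sin(r) - 12*r*cos(r) - 2*r + 10*sin(r)*cos(r) + 5*cos(r)^2 + 6*cos(r)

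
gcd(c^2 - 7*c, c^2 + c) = c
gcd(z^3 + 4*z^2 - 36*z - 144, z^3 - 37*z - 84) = z + 4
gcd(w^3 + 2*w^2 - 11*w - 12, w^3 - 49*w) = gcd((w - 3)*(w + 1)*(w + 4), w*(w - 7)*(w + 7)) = 1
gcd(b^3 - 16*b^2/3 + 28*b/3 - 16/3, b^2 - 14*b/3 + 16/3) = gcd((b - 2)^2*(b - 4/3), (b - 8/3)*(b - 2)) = b - 2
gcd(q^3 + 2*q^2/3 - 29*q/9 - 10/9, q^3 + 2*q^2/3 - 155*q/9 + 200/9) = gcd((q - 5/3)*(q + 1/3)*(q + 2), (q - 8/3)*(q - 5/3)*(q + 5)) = q - 5/3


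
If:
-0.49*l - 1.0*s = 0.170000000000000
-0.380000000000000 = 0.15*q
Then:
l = -2.04081632653061*s - 0.346938775510204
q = -2.53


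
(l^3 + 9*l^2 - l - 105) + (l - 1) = l^3 + 9*l^2 - 106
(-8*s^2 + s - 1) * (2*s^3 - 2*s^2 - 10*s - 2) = -16*s^5 + 18*s^4 + 76*s^3 + 8*s^2 + 8*s + 2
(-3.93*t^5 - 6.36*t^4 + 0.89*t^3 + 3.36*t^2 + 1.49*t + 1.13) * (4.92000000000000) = -19.3356*t^5 - 31.2912*t^4 + 4.3788*t^3 + 16.5312*t^2 + 7.3308*t + 5.5596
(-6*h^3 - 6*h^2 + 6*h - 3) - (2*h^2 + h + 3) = -6*h^3 - 8*h^2 + 5*h - 6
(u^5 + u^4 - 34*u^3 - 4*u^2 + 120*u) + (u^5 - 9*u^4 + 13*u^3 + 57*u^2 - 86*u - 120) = 2*u^5 - 8*u^4 - 21*u^3 + 53*u^2 + 34*u - 120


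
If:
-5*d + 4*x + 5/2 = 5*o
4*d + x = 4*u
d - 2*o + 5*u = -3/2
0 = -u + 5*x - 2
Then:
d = -67/1506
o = 658/753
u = 44/753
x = 310/753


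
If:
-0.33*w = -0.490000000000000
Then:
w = 1.48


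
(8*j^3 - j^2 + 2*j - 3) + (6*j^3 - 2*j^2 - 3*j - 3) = 14*j^3 - 3*j^2 - j - 6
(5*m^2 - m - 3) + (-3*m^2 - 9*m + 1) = 2*m^2 - 10*m - 2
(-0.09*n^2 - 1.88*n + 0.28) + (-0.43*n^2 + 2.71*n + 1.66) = -0.52*n^2 + 0.83*n + 1.94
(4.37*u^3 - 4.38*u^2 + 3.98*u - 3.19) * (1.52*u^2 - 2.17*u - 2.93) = 6.6424*u^5 - 16.1405*u^4 + 2.7501*u^3 - 0.651999999999998*u^2 - 4.7391*u + 9.3467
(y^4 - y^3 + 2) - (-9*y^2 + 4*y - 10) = y^4 - y^3 + 9*y^2 - 4*y + 12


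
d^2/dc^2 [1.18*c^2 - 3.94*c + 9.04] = 2.36000000000000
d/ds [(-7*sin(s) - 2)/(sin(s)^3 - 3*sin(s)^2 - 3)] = (14*sin(s)^3 - 15*sin(s)^2 - 12*sin(s) + 21)*cos(s)/(sin(s)^3 - 3*sin(s)^2 - 3)^2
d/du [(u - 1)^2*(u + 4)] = (u - 1)*(3*u + 7)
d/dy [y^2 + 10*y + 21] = 2*y + 10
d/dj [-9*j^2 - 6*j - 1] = -18*j - 6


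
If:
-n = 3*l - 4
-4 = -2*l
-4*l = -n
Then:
No Solution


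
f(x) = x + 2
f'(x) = 1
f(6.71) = 8.71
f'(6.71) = 1.00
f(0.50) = 2.50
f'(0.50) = 1.00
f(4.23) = 6.23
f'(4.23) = 1.00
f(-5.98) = -3.98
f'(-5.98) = 1.00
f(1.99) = 3.99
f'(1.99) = 1.00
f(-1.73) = 0.27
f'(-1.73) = 1.00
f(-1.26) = 0.74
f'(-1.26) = 1.00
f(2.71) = 4.71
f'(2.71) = 1.00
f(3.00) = 5.00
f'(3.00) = 1.00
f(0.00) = 2.00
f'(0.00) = 1.00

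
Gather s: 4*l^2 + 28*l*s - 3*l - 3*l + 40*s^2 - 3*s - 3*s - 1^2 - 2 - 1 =4*l^2 - 6*l + 40*s^2 + s*(28*l - 6) - 4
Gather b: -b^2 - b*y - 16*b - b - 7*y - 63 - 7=-b^2 + b*(-y - 17) - 7*y - 70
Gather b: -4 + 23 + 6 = 25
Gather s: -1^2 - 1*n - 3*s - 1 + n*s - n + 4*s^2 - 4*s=-2*n + 4*s^2 + s*(n - 7) - 2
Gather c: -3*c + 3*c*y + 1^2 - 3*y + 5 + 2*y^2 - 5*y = c*(3*y - 3) + 2*y^2 - 8*y + 6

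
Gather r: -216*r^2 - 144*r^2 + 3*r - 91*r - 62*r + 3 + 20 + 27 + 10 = -360*r^2 - 150*r + 60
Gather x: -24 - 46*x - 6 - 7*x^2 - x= -7*x^2 - 47*x - 30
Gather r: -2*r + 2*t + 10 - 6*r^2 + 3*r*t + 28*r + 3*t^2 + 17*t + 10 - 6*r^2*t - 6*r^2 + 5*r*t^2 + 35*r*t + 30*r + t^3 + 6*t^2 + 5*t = r^2*(-6*t - 12) + r*(5*t^2 + 38*t + 56) + t^3 + 9*t^2 + 24*t + 20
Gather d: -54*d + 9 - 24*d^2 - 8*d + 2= -24*d^2 - 62*d + 11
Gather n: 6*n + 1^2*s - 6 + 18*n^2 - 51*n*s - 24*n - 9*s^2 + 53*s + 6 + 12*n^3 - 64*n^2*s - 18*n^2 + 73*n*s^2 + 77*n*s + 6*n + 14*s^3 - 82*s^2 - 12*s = 12*n^3 - 64*n^2*s + n*(73*s^2 + 26*s - 12) + 14*s^3 - 91*s^2 + 42*s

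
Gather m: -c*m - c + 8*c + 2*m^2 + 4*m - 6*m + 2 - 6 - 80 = 7*c + 2*m^2 + m*(-c - 2) - 84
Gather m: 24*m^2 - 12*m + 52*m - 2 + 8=24*m^2 + 40*m + 6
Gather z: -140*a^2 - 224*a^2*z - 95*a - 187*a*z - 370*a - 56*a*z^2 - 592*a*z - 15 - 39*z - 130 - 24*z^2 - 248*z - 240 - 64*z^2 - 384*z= -140*a^2 - 465*a + z^2*(-56*a - 88) + z*(-224*a^2 - 779*a - 671) - 385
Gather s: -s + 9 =9 - s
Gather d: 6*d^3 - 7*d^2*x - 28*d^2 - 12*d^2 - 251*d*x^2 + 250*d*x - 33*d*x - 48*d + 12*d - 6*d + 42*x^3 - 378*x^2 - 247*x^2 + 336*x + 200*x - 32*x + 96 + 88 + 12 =6*d^3 + d^2*(-7*x - 40) + d*(-251*x^2 + 217*x - 42) + 42*x^3 - 625*x^2 + 504*x + 196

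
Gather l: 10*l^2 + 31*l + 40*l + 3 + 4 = 10*l^2 + 71*l + 7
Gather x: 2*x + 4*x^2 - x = 4*x^2 + x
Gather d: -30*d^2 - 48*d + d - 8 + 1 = -30*d^2 - 47*d - 7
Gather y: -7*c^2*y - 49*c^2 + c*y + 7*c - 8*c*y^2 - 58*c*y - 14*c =-49*c^2 - 8*c*y^2 - 7*c + y*(-7*c^2 - 57*c)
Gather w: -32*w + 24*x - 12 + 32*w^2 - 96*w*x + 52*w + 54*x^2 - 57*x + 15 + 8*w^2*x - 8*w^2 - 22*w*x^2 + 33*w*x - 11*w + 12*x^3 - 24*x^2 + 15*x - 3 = w^2*(8*x + 24) + w*(-22*x^2 - 63*x + 9) + 12*x^3 + 30*x^2 - 18*x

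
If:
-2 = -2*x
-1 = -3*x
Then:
No Solution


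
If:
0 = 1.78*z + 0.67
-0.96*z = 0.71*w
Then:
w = 0.51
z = -0.38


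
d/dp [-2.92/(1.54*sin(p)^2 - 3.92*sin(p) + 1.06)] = (8.9936*sin(p) - 11.4464)*cos(p)/(1.54*sin(p)^2 - 3.92*sin(p) + 1.06)^2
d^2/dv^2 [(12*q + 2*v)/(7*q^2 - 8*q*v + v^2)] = 4*((2*q - 3*v)*(7*q^2 - 8*q*v + v^2) + 4*(4*q - v)^2*(6*q + v))/(7*q^2 - 8*q*v + v^2)^3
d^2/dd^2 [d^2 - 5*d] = 2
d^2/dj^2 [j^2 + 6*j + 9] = 2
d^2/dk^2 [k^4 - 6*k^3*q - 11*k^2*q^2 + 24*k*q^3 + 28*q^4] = 12*k^2 - 36*k*q - 22*q^2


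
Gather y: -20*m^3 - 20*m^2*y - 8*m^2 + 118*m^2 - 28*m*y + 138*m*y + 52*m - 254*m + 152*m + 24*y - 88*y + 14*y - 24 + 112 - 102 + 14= -20*m^3 + 110*m^2 - 50*m + y*(-20*m^2 + 110*m - 50)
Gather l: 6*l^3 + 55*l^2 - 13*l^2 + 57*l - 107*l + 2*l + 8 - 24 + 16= 6*l^3 + 42*l^2 - 48*l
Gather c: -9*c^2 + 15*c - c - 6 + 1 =-9*c^2 + 14*c - 5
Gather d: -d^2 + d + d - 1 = -d^2 + 2*d - 1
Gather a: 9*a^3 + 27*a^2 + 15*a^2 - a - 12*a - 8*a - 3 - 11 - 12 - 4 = 9*a^3 + 42*a^2 - 21*a - 30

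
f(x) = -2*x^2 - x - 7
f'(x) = -4*x - 1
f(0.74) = -8.84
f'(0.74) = -3.96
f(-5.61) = -64.33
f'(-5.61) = 21.44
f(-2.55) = -17.46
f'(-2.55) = 9.20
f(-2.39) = -16.03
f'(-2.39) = 8.56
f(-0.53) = -7.03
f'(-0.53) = 1.12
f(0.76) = -8.92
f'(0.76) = -4.04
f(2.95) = -27.36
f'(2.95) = -12.80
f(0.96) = -9.80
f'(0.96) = -4.84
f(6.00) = -85.00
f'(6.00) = -25.00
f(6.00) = -85.00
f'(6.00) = -25.00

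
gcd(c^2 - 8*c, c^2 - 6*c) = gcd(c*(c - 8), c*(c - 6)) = c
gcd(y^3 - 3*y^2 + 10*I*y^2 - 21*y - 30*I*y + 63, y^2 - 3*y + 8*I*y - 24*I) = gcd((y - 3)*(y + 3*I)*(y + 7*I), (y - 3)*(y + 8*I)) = y - 3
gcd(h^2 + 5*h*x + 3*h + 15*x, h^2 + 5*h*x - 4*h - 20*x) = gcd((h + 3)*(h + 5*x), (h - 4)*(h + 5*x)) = h + 5*x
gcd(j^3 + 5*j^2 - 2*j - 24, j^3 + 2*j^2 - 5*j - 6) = j^2 + j - 6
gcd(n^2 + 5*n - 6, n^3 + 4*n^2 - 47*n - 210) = n + 6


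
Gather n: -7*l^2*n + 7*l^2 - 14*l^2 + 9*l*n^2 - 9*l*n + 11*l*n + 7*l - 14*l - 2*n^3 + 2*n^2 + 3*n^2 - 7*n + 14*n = -7*l^2 - 7*l - 2*n^3 + n^2*(9*l + 5) + n*(-7*l^2 + 2*l + 7)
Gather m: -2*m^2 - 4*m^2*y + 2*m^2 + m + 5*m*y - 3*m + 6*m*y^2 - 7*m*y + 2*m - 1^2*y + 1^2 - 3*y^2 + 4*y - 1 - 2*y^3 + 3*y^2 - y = -4*m^2*y + m*(6*y^2 - 2*y) - 2*y^3 + 2*y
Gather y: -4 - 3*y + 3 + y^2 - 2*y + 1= y^2 - 5*y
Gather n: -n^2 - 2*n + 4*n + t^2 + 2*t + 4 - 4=-n^2 + 2*n + t^2 + 2*t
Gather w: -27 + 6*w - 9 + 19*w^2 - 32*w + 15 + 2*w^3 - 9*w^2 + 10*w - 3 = 2*w^3 + 10*w^2 - 16*w - 24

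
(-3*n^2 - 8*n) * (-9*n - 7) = 27*n^3 + 93*n^2 + 56*n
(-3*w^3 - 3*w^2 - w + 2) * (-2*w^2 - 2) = 6*w^5 + 6*w^4 + 8*w^3 + 2*w^2 + 2*w - 4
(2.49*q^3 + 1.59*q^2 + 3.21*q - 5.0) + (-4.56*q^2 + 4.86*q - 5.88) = 2.49*q^3 - 2.97*q^2 + 8.07*q - 10.88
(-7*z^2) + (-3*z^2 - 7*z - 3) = -10*z^2 - 7*z - 3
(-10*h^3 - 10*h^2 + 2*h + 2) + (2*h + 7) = -10*h^3 - 10*h^2 + 4*h + 9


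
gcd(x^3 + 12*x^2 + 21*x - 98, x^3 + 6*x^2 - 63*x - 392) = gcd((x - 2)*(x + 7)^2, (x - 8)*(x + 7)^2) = x^2 + 14*x + 49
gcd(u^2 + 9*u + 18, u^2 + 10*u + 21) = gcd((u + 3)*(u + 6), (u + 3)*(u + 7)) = u + 3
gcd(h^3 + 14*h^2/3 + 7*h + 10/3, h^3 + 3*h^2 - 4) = h + 2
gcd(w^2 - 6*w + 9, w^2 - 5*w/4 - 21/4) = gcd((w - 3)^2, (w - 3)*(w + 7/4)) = w - 3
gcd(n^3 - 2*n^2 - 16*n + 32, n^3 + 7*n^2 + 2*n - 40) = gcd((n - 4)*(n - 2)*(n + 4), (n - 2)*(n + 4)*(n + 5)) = n^2 + 2*n - 8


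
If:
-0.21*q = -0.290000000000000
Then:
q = 1.38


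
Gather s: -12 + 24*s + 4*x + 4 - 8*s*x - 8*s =s*(16 - 8*x) + 4*x - 8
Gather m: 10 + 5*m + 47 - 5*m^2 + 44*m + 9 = -5*m^2 + 49*m + 66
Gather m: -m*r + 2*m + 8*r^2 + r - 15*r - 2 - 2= m*(2 - r) + 8*r^2 - 14*r - 4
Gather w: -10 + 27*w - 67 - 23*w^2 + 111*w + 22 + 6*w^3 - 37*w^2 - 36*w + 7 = 6*w^3 - 60*w^2 + 102*w - 48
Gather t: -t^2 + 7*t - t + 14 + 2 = -t^2 + 6*t + 16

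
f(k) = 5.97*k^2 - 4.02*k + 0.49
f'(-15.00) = -183.12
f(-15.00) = 1404.04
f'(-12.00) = -147.30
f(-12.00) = 908.41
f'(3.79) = 41.23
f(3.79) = 71.01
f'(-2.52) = -34.11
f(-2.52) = 48.53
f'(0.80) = 5.53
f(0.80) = 1.09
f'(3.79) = 41.23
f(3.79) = 71.01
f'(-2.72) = -36.50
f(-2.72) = 55.59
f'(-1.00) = -15.96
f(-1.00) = 10.48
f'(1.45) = 13.29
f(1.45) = 7.21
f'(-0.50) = -9.99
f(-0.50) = 3.99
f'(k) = 11.94*k - 4.02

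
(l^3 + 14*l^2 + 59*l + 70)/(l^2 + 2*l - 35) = (l^2 + 7*l + 10)/(l - 5)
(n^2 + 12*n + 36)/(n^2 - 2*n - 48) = (n + 6)/(n - 8)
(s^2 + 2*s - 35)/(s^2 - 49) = (s - 5)/(s - 7)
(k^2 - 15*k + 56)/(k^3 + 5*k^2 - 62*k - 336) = (k - 7)/(k^2 + 13*k + 42)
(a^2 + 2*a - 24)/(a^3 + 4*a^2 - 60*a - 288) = (a - 4)/(a^2 - 2*a - 48)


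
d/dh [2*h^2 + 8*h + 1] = 4*h + 8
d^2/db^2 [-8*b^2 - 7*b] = -16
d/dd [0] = 0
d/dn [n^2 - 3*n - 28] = 2*n - 3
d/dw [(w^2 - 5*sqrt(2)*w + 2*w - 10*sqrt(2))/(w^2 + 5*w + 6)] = (3 + 5*sqrt(2))/(w^2 + 6*w + 9)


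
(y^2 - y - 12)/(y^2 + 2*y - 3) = (y - 4)/(y - 1)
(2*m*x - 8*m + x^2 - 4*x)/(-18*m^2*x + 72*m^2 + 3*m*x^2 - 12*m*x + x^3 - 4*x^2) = (2*m + x)/(-18*m^2 + 3*m*x + x^2)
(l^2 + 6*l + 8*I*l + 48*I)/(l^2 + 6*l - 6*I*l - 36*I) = (l + 8*I)/(l - 6*I)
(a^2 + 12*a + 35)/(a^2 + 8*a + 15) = (a + 7)/(a + 3)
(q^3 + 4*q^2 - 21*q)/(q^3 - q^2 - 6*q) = (q + 7)/(q + 2)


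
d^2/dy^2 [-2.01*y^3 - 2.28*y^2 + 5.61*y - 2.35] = -12.06*y - 4.56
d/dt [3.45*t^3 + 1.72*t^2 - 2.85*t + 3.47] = 10.35*t^2 + 3.44*t - 2.85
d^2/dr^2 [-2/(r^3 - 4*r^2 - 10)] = 4*(r^2*(3*r - 8)^2 + (3*r - 4)*(-r^3 + 4*r^2 + 10))/(-r^3 + 4*r^2 + 10)^3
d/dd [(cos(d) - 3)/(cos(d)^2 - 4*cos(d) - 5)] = (cos(d)^2 - 6*cos(d) + 17)*sin(d)/(sin(d)^2 + 4*cos(d) + 4)^2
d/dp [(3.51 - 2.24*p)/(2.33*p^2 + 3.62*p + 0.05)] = (5.2192*p^2 - 16.3566*p - 12.8182)/(5.4289*p^4 + 16.8692*p^3 + 13.3374*p^2 + 0.362*p + 0.0025)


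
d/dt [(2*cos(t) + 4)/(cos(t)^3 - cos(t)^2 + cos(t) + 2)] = (-5*cos(t) + 5*cos(2*t) + cos(3*t) + 5)*sin(t)/(cos(t)^3 - cos(t)^2 + cos(t) + 2)^2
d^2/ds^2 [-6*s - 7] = 0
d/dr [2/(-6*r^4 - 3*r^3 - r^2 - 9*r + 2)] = 2*(24*r^3 + 9*r^2 + 2*r + 9)/(6*r^4 + 3*r^3 + r^2 + 9*r - 2)^2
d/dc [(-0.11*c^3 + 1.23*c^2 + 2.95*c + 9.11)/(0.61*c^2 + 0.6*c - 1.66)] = (-0.0671*c^4 - 0.132*c^3 - 0.5137*c^2 - 15.1978*c - 10.363)/(0.3721*c^4 + 0.732*c^3 - 1.6652*c^2 - 1.992*c + 2.7556)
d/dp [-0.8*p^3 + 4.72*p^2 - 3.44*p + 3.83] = -2.4*p^2 + 9.44*p - 3.44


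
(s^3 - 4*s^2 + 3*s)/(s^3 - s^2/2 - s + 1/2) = 2*s*(s - 3)/(2*s^2 + s - 1)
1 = 1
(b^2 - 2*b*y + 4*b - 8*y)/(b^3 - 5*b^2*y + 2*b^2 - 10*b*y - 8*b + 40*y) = (-b + 2*y)/(-b^2 + 5*b*y + 2*b - 10*y)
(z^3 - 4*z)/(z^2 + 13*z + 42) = z*(z^2 - 4)/(z^2 + 13*z + 42)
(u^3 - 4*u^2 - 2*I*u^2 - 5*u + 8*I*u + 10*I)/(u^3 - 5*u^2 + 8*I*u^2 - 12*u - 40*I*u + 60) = (u^2 + u*(1 - 2*I) - 2*I)/(u^2 + 8*I*u - 12)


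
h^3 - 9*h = h*(h - 3)*(h + 3)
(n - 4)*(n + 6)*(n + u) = n^3 + n^2*u + 2*n^2 + 2*n*u - 24*n - 24*u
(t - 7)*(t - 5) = t^2 - 12*t + 35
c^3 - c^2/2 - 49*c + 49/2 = (c - 7)*(c - 1/2)*(c + 7)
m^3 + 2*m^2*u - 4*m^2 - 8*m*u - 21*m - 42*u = (m - 7)*(m + 3)*(m + 2*u)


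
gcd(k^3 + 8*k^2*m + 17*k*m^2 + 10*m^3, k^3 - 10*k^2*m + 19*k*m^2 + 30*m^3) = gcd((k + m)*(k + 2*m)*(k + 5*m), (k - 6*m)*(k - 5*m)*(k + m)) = k + m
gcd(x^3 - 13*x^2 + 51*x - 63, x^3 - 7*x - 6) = x - 3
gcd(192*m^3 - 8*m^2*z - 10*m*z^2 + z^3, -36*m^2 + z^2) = -6*m + z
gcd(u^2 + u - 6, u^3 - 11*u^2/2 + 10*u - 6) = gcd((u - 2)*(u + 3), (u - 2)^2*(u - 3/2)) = u - 2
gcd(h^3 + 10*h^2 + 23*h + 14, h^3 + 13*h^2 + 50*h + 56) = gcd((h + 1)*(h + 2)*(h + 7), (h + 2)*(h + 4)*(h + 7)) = h^2 + 9*h + 14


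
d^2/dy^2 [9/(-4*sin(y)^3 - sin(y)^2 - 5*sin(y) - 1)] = 9*((-8*sin(y) + 9*sin(3*y) + 2*cos(2*y))*(4*sin(y)^3 + sin(y)^2 + 5*sin(y) + 1) - 2*(12*sin(y)^2 + 2*sin(y) + 5)^2*cos(y)^2)/(4*sin(y)^3 + sin(y)^2 + 5*sin(y) + 1)^3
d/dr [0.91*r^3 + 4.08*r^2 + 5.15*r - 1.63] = 2.73*r^2 + 8.16*r + 5.15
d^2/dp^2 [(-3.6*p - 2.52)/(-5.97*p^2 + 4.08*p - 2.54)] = ((3.6*p + 2.52)*(11.94*p - 4.08)*(23.88*p - 8.16) - (128.952*p + 0.712799999999998)*(5.97*p^2 - 4.08*p + 2.54))/(5.97*p^2 - 4.08*p + 2.54)^3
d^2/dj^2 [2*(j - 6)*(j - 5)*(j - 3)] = 12*j - 56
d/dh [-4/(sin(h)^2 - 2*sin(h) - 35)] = 8*(sin(h) - 1)*cos(h)/((sin(h) - 7)^2*(sin(h) + 5)^2)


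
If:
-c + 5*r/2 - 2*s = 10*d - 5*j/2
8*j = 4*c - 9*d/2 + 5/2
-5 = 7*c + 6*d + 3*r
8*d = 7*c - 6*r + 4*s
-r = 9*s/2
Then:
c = -150970/311747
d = -16585/311747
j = 31265/311747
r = -134145/311747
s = 29810/311747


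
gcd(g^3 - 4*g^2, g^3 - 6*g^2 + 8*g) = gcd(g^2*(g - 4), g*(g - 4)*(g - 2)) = g^2 - 4*g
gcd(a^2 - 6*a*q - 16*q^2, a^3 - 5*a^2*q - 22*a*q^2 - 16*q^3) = -a^2 + 6*a*q + 16*q^2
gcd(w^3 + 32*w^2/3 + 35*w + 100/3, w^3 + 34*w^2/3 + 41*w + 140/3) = w^2 + 9*w + 20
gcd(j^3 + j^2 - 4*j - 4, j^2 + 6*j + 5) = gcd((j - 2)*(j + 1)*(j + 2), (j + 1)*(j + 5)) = j + 1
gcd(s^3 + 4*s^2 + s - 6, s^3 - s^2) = s - 1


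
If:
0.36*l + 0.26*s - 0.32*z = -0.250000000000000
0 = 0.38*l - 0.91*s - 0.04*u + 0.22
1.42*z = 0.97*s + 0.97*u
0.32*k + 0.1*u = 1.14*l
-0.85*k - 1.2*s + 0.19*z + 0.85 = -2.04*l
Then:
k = 4.60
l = 1.64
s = 0.75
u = 3.99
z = 3.24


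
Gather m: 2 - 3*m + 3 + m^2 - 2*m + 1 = m^2 - 5*m + 6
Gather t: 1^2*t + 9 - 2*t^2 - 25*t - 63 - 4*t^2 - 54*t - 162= -6*t^2 - 78*t - 216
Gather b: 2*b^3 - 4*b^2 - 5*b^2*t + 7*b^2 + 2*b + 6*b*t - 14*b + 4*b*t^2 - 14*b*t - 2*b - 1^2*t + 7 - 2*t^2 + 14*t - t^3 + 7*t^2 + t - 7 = 2*b^3 + b^2*(3 - 5*t) + b*(4*t^2 - 8*t - 14) - t^3 + 5*t^2 + 14*t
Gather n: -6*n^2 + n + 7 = -6*n^2 + n + 7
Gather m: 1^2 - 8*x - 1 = -8*x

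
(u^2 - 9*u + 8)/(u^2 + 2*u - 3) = (u - 8)/(u + 3)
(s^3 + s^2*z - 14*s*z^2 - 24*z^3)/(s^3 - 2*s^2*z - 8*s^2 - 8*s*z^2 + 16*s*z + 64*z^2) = (s + 3*z)/(s - 8)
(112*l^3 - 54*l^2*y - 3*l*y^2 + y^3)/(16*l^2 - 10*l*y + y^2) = 7*l + y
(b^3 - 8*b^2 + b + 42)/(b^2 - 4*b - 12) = (b^2 - 10*b + 21)/(b - 6)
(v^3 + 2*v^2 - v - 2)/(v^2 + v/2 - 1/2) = 2*(v^2 + v - 2)/(2*v - 1)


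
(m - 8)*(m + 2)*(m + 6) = m^3 - 52*m - 96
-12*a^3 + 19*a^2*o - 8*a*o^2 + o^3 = (-4*a + o)*(-3*a + o)*(-a + o)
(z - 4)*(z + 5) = z^2 + z - 20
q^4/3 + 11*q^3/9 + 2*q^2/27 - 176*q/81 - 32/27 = (q/3 + 1)*(q - 4/3)*(q + 2/3)*(q + 4/3)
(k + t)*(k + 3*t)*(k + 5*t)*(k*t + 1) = k^4*t + 9*k^3*t^2 + k^3 + 23*k^2*t^3 + 9*k^2*t + 15*k*t^4 + 23*k*t^2 + 15*t^3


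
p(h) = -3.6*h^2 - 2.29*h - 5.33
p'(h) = -7.2*h - 2.29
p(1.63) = -18.63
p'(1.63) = -14.03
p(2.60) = -35.62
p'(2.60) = -21.01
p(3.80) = -66.02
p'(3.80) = -29.65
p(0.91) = -10.40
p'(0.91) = -8.84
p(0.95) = -10.75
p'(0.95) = -9.13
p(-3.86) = -50.13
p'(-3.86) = 25.50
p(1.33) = -14.74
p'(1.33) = -11.87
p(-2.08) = -16.14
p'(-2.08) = 12.69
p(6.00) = -148.67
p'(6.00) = -45.49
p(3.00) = -44.60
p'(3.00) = -23.89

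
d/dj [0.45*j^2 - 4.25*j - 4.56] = 0.9*j - 4.25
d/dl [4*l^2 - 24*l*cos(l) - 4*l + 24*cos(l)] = 24*l*sin(l) + 8*l - 24*sqrt(2)*sin(l + pi/4) - 4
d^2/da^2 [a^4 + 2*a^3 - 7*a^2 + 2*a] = 12*a^2 + 12*a - 14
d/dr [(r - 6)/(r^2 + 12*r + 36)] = (18 - r)/(r^3 + 18*r^2 + 108*r + 216)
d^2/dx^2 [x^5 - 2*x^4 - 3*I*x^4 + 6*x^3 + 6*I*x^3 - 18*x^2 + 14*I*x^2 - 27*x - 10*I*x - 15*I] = 20*x^3 + x^2*(-24 - 36*I) + x*(36 + 36*I) - 36 + 28*I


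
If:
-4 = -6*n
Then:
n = 2/3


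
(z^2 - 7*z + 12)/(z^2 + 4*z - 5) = (z^2 - 7*z + 12)/(z^2 + 4*z - 5)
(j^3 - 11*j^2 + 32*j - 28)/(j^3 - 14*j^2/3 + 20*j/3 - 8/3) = 3*(j - 7)/(3*j - 2)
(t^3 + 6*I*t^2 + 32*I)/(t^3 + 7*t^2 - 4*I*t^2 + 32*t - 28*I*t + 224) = (t^2 + 2*I*t + 8)/(t^2 + t*(7 - 8*I) - 56*I)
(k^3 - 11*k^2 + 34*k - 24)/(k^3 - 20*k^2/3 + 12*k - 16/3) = 3*(k^2 - 7*k + 6)/(3*k^2 - 8*k + 4)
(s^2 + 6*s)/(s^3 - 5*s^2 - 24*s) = (s + 6)/(s^2 - 5*s - 24)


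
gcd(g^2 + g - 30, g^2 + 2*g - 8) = 1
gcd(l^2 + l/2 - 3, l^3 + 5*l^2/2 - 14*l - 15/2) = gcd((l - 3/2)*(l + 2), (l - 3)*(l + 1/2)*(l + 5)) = 1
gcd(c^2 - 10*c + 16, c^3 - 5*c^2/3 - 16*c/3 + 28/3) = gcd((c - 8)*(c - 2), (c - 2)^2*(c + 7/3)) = c - 2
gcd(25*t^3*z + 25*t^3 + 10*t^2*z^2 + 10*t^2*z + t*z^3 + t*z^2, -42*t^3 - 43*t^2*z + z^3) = 1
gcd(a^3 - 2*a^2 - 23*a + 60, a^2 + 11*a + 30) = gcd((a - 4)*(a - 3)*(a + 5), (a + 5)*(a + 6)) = a + 5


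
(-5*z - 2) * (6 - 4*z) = 20*z^2 - 22*z - 12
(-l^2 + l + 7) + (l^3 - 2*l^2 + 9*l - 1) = l^3 - 3*l^2 + 10*l + 6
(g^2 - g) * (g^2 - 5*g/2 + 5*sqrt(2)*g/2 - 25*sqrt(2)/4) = g^4 - 7*g^3/2 + 5*sqrt(2)*g^3/2 - 35*sqrt(2)*g^2/4 + 5*g^2/2 + 25*sqrt(2)*g/4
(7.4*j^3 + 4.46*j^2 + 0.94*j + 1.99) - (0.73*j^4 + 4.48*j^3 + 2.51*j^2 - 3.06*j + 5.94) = -0.73*j^4 + 2.92*j^3 + 1.95*j^2 + 4.0*j - 3.95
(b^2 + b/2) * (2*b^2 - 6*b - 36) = 2*b^4 - 5*b^3 - 39*b^2 - 18*b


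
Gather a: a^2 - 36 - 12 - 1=a^2 - 49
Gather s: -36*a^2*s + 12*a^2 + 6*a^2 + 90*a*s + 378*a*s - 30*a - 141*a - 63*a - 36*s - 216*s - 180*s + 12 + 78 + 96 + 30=18*a^2 - 234*a + s*(-36*a^2 + 468*a - 432) + 216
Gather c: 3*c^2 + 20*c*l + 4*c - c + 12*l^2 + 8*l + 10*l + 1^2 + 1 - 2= 3*c^2 + c*(20*l + 3) + 12*l^2 + 18*l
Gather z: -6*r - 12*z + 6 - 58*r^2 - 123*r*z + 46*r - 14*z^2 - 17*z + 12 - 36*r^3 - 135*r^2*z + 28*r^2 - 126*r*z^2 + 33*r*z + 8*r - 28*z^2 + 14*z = -36*r^3 - 30*r^2 + 48*r + z^2*(-126*r - 42) + z*(-135*r^2 - 90*r - 15) + 18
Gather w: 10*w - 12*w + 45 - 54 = -2*w - 9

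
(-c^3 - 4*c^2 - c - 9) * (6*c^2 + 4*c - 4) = -6*c^5 - 28*c^4 - 18*c^3 - 42*c^2 - 32*c + 36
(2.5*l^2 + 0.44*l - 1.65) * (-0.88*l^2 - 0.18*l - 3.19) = -2.2*l^4 - 0.8372*l^3 - 6.6022*l^2 - 1.1066*l + 5.2635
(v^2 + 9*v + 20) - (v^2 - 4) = 9*v + 24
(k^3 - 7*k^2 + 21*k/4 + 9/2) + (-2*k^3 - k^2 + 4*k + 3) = -k^3 - 8*k^2 + 37*k/4 + 15/2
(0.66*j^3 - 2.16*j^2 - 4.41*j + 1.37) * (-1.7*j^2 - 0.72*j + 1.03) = -1.122*j^5 + 3.1968*j^4 + 9.732*j^3 - 1.3786*j^2 - 5.5287*j + 1.4111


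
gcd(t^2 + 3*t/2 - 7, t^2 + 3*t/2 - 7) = t^2 + 3*t/2 - 7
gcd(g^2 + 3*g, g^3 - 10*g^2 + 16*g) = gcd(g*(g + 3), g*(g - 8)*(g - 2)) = g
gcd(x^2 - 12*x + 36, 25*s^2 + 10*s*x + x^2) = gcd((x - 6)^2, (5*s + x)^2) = 1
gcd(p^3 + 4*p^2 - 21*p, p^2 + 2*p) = p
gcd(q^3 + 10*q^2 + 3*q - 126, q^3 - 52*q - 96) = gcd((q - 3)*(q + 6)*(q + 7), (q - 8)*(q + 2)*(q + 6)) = q + 6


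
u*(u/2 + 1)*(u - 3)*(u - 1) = u^4/2 - u^3 - 5*u^2/2 + 3*u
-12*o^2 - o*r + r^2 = (-4*o + r)*(3*o + r)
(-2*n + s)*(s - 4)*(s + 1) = -2*n*s^2 + 6*n*s + 8*n + s^3 - 3*s^2 - 4*s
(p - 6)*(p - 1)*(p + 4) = p^3 - 3*p^2 - 22*p + 24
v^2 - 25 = (v - 5)*(v + 5)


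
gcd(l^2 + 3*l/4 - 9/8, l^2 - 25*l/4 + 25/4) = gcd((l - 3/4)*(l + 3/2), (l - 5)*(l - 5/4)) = 1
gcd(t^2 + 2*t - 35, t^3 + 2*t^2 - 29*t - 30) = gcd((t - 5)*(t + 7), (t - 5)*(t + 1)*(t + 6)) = t - 5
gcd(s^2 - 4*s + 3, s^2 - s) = s - 1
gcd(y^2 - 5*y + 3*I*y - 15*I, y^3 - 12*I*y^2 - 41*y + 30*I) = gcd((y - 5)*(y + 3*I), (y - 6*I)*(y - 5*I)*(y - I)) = 1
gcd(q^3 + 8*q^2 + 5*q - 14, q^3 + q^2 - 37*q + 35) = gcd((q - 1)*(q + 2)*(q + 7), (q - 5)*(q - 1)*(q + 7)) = q^2 + 6*q - 7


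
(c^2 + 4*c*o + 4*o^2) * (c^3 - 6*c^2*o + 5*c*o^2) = c^5 - 2*c^4*o - 15*c^3*o^2 - 4*c^2*o^3 + 20*c*o^4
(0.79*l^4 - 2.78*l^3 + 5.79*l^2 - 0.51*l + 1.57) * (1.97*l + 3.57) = 1.5563*l^5 - 2.6563*l^4 + 1.4817*l^3 + 19.6656*l^2 + 1.2722*l + 5.6049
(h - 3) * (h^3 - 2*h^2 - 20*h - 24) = h^4 - 5*h^3 - 14*h^2 + 36*h + 72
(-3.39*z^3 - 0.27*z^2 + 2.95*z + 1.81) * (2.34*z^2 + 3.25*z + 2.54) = -7.9326*z^5 - 11.6493*z^4 - 2.5851*z^3 + 13.1371*z^2 + 13.3755*z + 4.5974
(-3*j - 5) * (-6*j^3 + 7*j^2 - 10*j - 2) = 18*j^4 + 9*j^3 - 5*j^2 + 56*j + 10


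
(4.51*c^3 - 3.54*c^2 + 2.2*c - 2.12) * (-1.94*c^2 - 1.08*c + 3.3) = -8.7494*c^5 + 1.9968*c^4 + 14.4382*c^3 - 9.9452*c^2 + 9.5496*c - 6.996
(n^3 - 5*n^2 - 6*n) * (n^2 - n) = n^5 - 6*n^4 - n^3 + 6*n^2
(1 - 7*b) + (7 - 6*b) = 8 - 13*b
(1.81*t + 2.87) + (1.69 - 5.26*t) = 4.56 - 3.45*t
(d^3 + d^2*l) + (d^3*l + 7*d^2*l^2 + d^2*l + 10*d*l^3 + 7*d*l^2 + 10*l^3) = d^3*l + d^3 + 7*d^2*l^2 + 2*d^2*l + 10*d*l^3 + 7*d*l^2 + 10*l^3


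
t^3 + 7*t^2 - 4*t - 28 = (t - 2)*(t + 2)*(t + 7)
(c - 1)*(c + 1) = c^2 - 1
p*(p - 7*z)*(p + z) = p^3 - 6*p^2*z - 7*p*z^2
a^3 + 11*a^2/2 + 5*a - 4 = (a - 1/2)*(a + 2)*(a + 4)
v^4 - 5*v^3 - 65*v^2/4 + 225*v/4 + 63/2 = (v - 6)*(v - 3)*(v + 1/2)*(v + 7/2)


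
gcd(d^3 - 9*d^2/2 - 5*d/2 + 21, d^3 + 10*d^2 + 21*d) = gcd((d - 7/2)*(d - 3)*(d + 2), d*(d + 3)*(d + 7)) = 1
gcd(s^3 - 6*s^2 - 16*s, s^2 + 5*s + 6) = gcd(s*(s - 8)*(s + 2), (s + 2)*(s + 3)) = s + 2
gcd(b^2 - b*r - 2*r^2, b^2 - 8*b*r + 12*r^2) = -b + 2*r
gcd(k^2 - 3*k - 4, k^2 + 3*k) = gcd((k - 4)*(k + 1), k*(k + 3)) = 1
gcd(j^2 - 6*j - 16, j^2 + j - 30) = 1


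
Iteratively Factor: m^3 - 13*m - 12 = (m + 1)*(m^2 - m - 12) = (m + 1)*(m + 3)*(m - 4)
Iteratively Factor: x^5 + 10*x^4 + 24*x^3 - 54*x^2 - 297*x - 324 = (x + 3)*(x^4 + 7*x^3 + 3*x^2 - 63*x - 108) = (x + 3)^2*(x^3 + 4*x^2 - 9*x - 36) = (x + 3)^3*(x^2 + x - 12) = (x + 3)^3*(x + 4)*(x - 3)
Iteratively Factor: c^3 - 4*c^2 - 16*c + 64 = (c - 4)*(c^2 - 16) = (c - 4)^2*(c + 4)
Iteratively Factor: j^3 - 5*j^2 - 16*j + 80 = (j - 5)*(j^2 - 16) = (j - 5)*(j - 4)*(j + 4)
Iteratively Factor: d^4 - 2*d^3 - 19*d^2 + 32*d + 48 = (d + 1)*(d^3 - 3*d^2 - 16*d + 48) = (d - 4)*(d + 1)*(d^2 + d - 12) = (d - 4)*(d + 1)*(d + 4)*(d - 3)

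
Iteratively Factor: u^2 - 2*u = (u - 2)*(u)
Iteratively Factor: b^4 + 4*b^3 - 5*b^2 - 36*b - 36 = (b + 2)*(b^3 + 2*b^2 - 9*b - 18) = (b + 2)*(b + 3)*(b^2 - b - 6) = (b + 2)^2*(b + 3)*(b - 3)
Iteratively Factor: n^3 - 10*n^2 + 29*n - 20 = (n - 5)*(n^2 - 5*n + 4) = (n - 5)*(n - 4)*(n - 1)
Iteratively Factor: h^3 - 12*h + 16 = (h - 2)*(h^2 + 2*h - 8) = (h - 2)*(h + 4)*(h - 2)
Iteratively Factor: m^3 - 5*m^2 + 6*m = (m - 3)*(m^2 - 2*m) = (m - 3)*(m - 2)*(m)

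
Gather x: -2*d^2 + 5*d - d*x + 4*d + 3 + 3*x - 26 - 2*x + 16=-2*d^2 + 9*d + x*(1 - d) - 7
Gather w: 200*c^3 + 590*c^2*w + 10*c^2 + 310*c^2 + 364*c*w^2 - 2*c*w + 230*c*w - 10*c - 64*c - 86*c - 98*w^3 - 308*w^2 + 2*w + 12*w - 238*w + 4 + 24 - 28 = 200*c^3 + 320*c^2 - 160*c - 98*w^3 + w^2*(364*c - 308) + w*(590*c^2 + 228*c - 224)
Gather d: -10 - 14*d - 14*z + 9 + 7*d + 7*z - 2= -7*d - 7*z - 3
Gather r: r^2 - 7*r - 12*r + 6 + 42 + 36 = r^2 - 19*r + 84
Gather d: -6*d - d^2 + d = -d^2 - 5*d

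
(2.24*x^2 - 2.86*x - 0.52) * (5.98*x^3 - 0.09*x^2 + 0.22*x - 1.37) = 13.3952*x^5 - 17.3044*x^4 - 2.3594*x^3 - 3.6512*x^2 + 3.8038*x + 0.7124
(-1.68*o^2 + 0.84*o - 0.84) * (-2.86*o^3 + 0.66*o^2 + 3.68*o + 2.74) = 4.8048*o^5 - 3.5112*o^4 - 3.2256*o^3 - 2.0664*o^2 - 0.7896*o - 2.3016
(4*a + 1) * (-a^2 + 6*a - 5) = -4*a^3 + 23*a^2 - 14*a - 5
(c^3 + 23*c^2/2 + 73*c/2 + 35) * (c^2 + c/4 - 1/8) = c^5 + 47*c^4/4 + 157*c^3/4 + 683*c^2/16 + 67*c/16 - 35/8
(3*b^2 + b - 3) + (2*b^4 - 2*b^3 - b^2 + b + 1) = 2*b^4 - 2*b^3 + 2*b^2 + 2*b - 2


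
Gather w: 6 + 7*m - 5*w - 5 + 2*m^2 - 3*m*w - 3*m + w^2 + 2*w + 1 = 2*m^2 + 4*m + w^2 + w*(-3*m - 3) + 2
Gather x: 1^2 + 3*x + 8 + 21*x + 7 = 24*x + 16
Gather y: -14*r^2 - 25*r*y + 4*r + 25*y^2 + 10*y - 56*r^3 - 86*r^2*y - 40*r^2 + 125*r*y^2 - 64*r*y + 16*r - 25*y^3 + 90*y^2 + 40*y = -56*r^3 - 54*r^2 + 20*r - 25*y^3 + y^2*(125*r + 115) + y*(-86*r^2 - 89*r + 50)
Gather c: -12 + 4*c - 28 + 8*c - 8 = 12*c - 48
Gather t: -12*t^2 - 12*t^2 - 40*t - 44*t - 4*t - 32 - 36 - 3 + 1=-24*t^2 - 88*t - 70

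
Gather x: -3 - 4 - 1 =-8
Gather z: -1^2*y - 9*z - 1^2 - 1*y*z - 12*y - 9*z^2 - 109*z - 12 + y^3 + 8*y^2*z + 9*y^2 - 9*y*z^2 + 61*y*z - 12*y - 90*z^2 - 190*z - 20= y^3 + 9*y^2 - 25*y + z^2*(-9*y - 99) + z*(8*y^2 + 60*y - 308) - 33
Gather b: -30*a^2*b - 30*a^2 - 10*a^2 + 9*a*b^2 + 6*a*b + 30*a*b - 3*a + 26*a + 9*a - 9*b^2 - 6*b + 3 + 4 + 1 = -40*a^2 + 32*a + b^2*(9*a - 9) + b*(-30*a^2 + 36*a - 6) + 8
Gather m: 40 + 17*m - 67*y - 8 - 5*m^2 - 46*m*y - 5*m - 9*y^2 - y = -5*m^2 + m*(12 - 46*y) - 9*y^2 - 68*y + 32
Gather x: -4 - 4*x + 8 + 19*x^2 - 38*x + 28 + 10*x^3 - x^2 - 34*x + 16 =10*x^3 + 18*x^2 - 76*x + 48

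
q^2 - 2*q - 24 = (q - 6)*(q + 4)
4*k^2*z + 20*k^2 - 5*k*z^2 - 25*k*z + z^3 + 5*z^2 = (-4*k + z)*(-k + z)*(z + 5)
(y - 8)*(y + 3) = y^2 - 5*y - 24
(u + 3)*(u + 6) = u^2 + 9*u + 18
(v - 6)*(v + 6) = v^2 - 36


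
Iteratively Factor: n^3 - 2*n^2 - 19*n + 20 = (n + 4)*(n^2 - 6*n + 5) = (n - 1)*(n + 4)*(n - 5)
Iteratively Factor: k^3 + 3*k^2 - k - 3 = (k - 1)*(k^2 + 4*k + 3) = (k - 1)*(k + 3)*(k + 1)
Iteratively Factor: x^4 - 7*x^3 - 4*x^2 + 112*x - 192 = (x - 4)*(x^3 - 3*x^2 - 16*x + 48) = (x - 4)^2*(x^2 + x - 12) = (x - 4)^2*(x + 4)*(x - 3)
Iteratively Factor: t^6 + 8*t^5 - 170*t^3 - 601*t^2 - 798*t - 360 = (t + 2)*(t^5 + 6*t^4 - 12*t^3 - 146*t^2 - 309*t - 180) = (t + 1)*(t + 2)*(t^4 + 5*t^3 - 17*t^2 - 129*t - 180) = (t - 5)*(t + 1)*(t + 2)*(t^3 + 10*t^2 + 33*t + 36) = (t - 5)*(t + 1)*(t + 2)*(t + 3)*(t^2 + 7*t + 12) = (t - 5)*(t + 1)*(t + 2)*(t + 3)*(t + 4)*(t + 3)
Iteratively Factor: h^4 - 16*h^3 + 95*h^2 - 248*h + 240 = (h - 5)*(h^3 - 11*h^2 + 40*h - 48) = (h - 5)*(h - 4)*(h^2 - 7*h + 12) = (h - 5)*(h - 4)^2*(h - 3)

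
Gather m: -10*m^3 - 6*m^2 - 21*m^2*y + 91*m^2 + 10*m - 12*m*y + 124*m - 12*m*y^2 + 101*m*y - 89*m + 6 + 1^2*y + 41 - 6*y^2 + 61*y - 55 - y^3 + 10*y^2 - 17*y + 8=-10*m^3 + m^2*(85 - 21*y) + m*(-12*y^2 + 89*y + 45) - y^3 + 4*y^2 + 45*y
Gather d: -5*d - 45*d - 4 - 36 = -50*d - 40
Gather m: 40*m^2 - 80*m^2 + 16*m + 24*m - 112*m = -40*m^2 - 72*m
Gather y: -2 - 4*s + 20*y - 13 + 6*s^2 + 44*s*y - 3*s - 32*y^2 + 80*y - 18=6*s^2 - 7*s - 32*y^2 + y*(44*s + 100) - 33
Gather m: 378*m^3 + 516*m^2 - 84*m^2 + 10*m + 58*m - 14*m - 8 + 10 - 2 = 378*m^3 + 432*m^2 + 54*m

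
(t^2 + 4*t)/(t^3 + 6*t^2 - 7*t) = (t + 4)/(t^2 + 6*t - 7)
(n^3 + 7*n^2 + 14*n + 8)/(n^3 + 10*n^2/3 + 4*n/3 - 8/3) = 3*(n^2 + 5*n + 4)/(3*n^2 + 4*n - 4)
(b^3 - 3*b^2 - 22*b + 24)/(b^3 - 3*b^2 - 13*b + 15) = (b^2 - 2*b - 24)/(b^2 - 2*b - 15)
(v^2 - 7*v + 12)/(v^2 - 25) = (v^2 - 7*v + 12)/(v^2 - 25)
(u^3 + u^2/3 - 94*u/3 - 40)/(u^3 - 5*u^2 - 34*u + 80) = (u^2 - 14*u/3 - 8)/(u^2 - 10*u + 16)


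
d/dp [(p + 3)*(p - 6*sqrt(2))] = 2*p - 6*sqrt(2) + 3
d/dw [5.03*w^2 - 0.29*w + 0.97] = 10.06*w - 0.29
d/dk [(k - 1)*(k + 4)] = 2*k + 3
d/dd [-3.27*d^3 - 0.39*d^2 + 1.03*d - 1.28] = -9.81*d^2 - 0.78*d + 1.03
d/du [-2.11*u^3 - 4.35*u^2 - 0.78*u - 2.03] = -6.33*u^2 - 8.7*u - 0.78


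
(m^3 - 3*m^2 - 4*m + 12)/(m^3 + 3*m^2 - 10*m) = (m^2 - m - 6)/(m*(m + 5))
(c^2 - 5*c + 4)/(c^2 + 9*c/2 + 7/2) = 2*(c^2 - 5*c + 4)/(2*c^2 + 9*c + 7)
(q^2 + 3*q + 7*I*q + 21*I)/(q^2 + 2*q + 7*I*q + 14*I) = (q + 3)/(q + 2)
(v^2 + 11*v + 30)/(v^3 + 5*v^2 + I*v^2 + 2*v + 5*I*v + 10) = (v + 6)/(v^2 + I*v + 2)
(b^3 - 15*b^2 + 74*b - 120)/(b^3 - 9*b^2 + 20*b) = (b - 6)/b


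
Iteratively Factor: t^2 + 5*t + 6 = (t + 2)*(t + 3)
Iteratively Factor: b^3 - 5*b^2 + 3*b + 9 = (b - 3)*(b^2 - 2*b - 3) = (b - 3)^2*(b + 1)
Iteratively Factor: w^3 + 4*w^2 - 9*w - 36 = (w + 3)*(w^2 + w - 12) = (w - 3)*(w + 3)*(w + 4)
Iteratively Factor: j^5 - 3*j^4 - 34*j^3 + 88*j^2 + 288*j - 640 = (j - 4)*(j^4 + j^3 - 30*j^2 - 32*j + 160) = (j - 4)*(j - 2)*(j^3 + 3*j^2 - 24*j - 80) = (j - 5)*(j - 4)*(j - 2)*(j^2 + 8*j + 16) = (j - 5)*(j - 4)*(j - 2)*(j + 4)*(j + 4)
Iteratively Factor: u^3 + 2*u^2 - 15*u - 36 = (u + 3)*(u^2 - u - 12) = (u - 4)*(u + 3)*(u + 3)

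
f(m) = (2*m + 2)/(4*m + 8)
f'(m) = -4*(2*m + 2)/(4*m + 8)^2 + 2/(4*m + 8)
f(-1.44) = -0.39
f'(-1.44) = 1.59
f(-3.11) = 0.95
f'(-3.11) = 0.41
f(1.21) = 0.34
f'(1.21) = 0.05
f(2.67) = 0.39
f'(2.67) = 0.02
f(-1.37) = -0.29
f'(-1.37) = 1.26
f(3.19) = 0.40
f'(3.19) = 0.02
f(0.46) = 0.30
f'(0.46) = 0.08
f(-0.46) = 0.18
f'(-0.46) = 0.21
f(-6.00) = 0.62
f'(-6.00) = 0.03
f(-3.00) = 1.00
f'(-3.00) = 0.50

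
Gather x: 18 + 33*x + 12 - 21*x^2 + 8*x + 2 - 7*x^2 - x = -28*x^2 + 40*x + 32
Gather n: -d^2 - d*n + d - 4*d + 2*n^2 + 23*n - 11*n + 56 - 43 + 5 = -d^2 - 3*d + 2*n^2 + n*(12 - d) + 18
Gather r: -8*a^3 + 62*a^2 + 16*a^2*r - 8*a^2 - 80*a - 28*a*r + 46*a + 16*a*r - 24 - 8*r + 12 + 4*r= -8*a^3 + 54*a^2 - 34*a + r*(16*a^2 - 12*a - 4) - 12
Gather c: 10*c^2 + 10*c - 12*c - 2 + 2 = 10*c^2 - 2*c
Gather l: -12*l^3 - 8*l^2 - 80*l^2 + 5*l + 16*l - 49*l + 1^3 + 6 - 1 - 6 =-12*l^3 - 88*l^2 - 28*l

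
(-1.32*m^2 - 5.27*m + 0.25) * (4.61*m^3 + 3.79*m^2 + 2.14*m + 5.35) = -6.0852*m^5 - 29.2975*m^4 - 21.6456*m^3 - 17.3923*m^2 - 27.6595*m + 1.3375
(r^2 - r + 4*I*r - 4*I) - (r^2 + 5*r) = -6*r + 4*I*r - 4*I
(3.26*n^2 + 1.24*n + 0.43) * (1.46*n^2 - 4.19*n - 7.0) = 4.7596*n^4 - 11.849*n^3 - 27.3878*n^2 - 10.4817*n - 3.01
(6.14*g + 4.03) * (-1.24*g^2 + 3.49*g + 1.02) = -7.6136*g^3 + 16.4314*g^2 + 20.3275*g + 4.1106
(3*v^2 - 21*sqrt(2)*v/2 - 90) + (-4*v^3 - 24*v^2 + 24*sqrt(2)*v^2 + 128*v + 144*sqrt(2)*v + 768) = -4*v^3 - 21*v^2 + 24*sqrt(2)*v^2 + 128*v + 267*sqrt(2)*v/2 + 678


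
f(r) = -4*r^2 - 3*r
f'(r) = -8*r - 3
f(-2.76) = -22.19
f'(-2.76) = 19.08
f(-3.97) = -51.13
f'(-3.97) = 28.76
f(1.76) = -17.67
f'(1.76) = -17.08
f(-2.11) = -11.48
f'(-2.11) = 13.88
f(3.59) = -62.32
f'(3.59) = -31.72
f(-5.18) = -91.79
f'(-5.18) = 38.44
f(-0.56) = 0.43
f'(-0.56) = 1.48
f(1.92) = -20.51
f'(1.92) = -18.36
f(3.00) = -45.00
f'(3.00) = -27.00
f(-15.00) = -855.00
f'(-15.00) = 117.00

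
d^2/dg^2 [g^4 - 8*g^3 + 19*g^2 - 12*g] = 12*g^2 - 48*g + 38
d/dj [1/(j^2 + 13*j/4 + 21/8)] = 16*(-8*j - 13)/(8*j^2 + 26*j + 21)^2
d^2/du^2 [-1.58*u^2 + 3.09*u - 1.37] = -3.16000000000000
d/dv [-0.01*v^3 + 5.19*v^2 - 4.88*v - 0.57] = -0.03*v^2 + 10.38*v - 4.88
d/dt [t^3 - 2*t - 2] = 3*t^2 - 2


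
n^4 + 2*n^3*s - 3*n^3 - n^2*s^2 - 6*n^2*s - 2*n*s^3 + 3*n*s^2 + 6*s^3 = (n - 3)*(n - s)*(n + s)*(n + 2*s)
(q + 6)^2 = q^2 + 12*q + 36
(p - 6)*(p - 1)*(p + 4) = p^3 - 3*p^2 - 22*p + 24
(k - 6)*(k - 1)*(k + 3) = k^3 - 4*k^2 - 15*k + 18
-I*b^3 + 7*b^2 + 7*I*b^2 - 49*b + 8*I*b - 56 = (b - 8)*(b + 7*I)*(-I*b - I)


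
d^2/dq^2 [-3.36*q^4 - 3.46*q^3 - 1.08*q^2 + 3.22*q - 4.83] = -40.32*q^2 - 20.76*q - 2.16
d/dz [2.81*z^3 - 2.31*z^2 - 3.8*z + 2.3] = 8.43*z^2 - 4.62*z - 3.8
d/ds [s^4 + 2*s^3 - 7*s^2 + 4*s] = 4*s^3 + 6*s^2 - 14*s + 4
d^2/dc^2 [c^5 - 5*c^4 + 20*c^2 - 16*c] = 20*c^3 - 60*c^2 + 40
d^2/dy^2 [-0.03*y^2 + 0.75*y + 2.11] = -0.0600000000000000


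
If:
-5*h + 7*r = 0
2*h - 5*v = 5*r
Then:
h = -35*v/11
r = -25*v/11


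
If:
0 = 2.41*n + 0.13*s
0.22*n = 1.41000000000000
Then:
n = 6.41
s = -118.81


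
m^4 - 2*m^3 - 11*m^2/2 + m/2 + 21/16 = (m - 7/2)*(m - 1/2)*(m + 1/2)*(m + 3/2)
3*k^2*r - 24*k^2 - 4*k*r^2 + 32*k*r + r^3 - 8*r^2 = (-3*k + r)*(-k + r)*(r - 8)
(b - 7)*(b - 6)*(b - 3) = b^3 - 16*b^2 + 81*b - 126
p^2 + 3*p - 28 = (p - 4)*(p + 7)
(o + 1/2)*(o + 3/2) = o^2 + 2*o + 3/4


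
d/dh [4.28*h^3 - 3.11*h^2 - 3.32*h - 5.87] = 12.84*h^2 - 6.22*h - 3.32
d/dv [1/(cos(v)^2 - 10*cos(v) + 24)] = 2*(cos(v) - 5)*sin(v)/(cos(v)^2 - 10*cos(v) + 24)^2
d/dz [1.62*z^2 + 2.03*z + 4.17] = 3.24*z + 2.03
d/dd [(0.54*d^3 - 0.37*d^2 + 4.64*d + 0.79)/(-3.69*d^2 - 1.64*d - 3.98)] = (-1.9926*d^4 - 1.7712*d^3 + 11.2808*d^2 + 8.7754*d - 17.1716)/(13.6161*d^4 + 12.1032*d^3 + 32.062*d^2 + 13.0544*d + 15.8404)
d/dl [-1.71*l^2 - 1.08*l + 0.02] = -3.42*l - 1.08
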